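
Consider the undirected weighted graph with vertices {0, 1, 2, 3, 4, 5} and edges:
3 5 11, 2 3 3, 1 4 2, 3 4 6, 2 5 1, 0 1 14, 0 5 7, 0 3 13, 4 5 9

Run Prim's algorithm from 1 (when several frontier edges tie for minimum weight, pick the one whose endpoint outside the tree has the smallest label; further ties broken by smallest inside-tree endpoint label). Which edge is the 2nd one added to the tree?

Grow the tree from 1 using Prim:
Step 1: frontier [1 4 2, 0 1 14] → take 1 4 (2); add 4.
Step 2: frontier [0 1 14, 3 4 6, 4 5 9] → take 3 4 (6); add 3.
Step 3: frontier [0 1 14, 2 3 3, 3 5 11, 0 3 13, 4 5 9] → take 2 3 (3); add 2.
Step 4: frontier [0 1 14, 2 5 1, 3 5 11, 0 3 13, 4 5 9] → take 2 5 (1); add 5.
Step 5: frontier [0 1 14, 0 3 13, 0 5 7] → take 0 5 (7); add 0.
The 2nd edge added is 3 4.

3-4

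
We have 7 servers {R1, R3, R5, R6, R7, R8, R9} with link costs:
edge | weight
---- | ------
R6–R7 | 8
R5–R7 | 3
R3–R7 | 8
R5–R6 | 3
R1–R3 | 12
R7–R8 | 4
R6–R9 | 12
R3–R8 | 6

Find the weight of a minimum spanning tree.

40

Grow the tree from R3 using Prim:
Step 1: frontier [R3–R8 6, R3–R7 8, R1–R3 12] → take R3–R8 (6); add R8.
Step 2: frontier [R3–R7 8, R1–R3 12, R7–R8 4] → take R7–R8 (4); add R7.
Step 3: frontier [R1–R3 12, R5–R7 3, R6–R7 8] → take R5–R7 (3); add R5.
Step 4: frontier [R1–R3 12, R5–R6 3, R6–R7 8] → take R5–R6 (3); add R6.
Step 5: frontier [R1–R3 12, R6–R9 12] → take R1–R3 (12); add R1.
Step 6: frontier [R6–R9 12] → take R6–R9 (12); add R9.
MST edges: R3–R8, R7–R8, R5–R7, R5–R6, R1–R3, R6–R9; total weight 6+4+3+3+12+12 = 40.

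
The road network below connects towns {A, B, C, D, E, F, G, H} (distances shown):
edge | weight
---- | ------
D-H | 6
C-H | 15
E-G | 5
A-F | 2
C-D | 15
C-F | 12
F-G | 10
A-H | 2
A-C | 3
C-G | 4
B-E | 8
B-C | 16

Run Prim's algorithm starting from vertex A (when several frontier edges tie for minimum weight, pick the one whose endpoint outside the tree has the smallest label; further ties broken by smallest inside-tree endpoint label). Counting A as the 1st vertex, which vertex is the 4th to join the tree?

C

Grow the tree from A using Prim:
Step 1: frontier [A-F 2, A-H 2, A-C 3] → take A-F (2); add F.
Step 2: frontier [A-H 2, A-C 3, F-G 10, C-F 12] → take A-H (2); add H.
Step 3: frontier [A-C 3, F-G 10, C-F 12, D-H 6, C-H 15] → take A-C (3); add C.
Step 4: frontier [C-G 4, C-D 15, B-C 16, F-G 10, D-H 6] → take C-G (4); add G.
Step 5: frontier [C-D 15, B-C 16, E-G 5, D-H 6] → take E-G (5); add E.
Step 6: frontier [C-D 15, B-C 16, B-E 8, D-H 6] → take D-H (6); add D.
Step 7: frontier [B-C 16, B-E 8] → take B-E (8); add B.
Vertex order: A, F, H, C, G, E, D, B. The 4th vertex is C.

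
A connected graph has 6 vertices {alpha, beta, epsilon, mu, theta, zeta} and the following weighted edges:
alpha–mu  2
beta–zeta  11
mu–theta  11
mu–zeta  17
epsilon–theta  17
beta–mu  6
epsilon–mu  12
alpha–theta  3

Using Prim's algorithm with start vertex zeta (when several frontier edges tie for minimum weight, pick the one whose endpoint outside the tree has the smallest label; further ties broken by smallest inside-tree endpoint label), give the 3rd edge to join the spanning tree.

alpha-mu

Prim's algorithm from zeta:
Step 1: frontier [beta–zeta 11, mu–zeta 17] → take beta–zeta (11); add beta.
Step 2: frontier [beta–mu 6, mu–zeta 17] → take beta–mu (6); add mu.
Step 3: frontier [alpha–mu 2, mu–theta 11, epsilon–mu 12] → take alpha–mu (2); add alpha.
Step 4: frontier [alpha–theta 3, mu–theta 11, epsilon–mu 12] → take alpha–theta (3); add theta.
Step 5: frontier [epsilon–mu 12, epsilon–theta 17] → take epsilon–mu (12); add epsilon.
The 3rd edge added is alpha–mu.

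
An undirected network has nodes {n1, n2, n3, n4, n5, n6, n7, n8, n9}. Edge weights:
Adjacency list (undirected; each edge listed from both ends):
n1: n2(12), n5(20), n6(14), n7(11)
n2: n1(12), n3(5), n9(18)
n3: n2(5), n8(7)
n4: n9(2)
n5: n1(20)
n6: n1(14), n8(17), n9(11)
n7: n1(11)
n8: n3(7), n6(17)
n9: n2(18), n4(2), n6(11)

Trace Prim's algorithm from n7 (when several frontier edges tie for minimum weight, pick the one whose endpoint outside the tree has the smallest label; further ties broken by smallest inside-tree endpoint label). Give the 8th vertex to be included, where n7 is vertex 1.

Prim, starting at n7.
Step 1: cheapest edge leaving the tree is n1—n7 (11); add n1.
Step 2: cheapest edge leaving the tree is n1—n2 (12); add n2.
Step 3: cheapest edge leaving the tree is n2—n3 (5); add n3.
Step 4: cheapest edge leaving the tree is n3—n8 (7); add n8.
Step 5: cheapest edge leaving the tree is n1—n6 (14); add n6.
Step 6: cheapest edge leaving the tree is n6—n9 (11); add n9.
Step 7: cheapest edge leaving the tree is n4—n9 (2); add n4.
Step 8: cheapest edge leaving the tree is n1—n5 (20); add n5.
Vertex order: n7, n1, n2, n3, n8, n6, n9, n4, n5. The 8th vertex is n4.

n4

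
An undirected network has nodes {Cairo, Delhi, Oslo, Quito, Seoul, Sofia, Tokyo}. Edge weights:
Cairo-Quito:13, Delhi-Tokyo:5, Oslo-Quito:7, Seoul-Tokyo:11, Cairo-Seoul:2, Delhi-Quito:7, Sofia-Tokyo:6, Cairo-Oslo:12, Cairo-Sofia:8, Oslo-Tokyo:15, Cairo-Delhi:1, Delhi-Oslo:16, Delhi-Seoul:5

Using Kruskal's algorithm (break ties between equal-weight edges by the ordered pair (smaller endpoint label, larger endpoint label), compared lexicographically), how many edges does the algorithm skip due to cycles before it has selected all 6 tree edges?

1

Sort edges by weight, then run Kruskal:
Cairo-Delhi (1): add — endpoints in different components.
Cairo-Seoul (2): add — endpoints in different components.
Delhi-Seoul (5): skip — Delhi and Seoul already connected.
Delhi-Tokyo (5): add — endpoints in different components.
Sofia-Tokyo (6): add — endpoints in different components.
Delhi-Quito (7): add — endpoints in different components.
Oslo-Quito (7): add — endpoints in different components.
Edges rejected before the tree was complete: 1.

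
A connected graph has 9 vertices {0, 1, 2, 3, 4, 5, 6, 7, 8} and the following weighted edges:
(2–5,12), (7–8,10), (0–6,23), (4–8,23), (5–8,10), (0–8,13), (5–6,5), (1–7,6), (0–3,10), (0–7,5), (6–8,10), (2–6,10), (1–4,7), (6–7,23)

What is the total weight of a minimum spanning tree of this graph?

63

Prim, starting at 4.
Step 1: cheapest edge leaving the tree is 1–4 (7); add 1.
Step 2: cheapest edge leaving the tree is 1–7 (6); add 7.
Step 3: cheapest edge leaving the tree is 0–7 (5); add 0.
Step 4: cheapest edge leaving the tree is 0–3 (10); add 3.
Step 5: cheapest edge leaving the tree is 7–8 (10); add 8.
Step 6: cheapest edge leaving the tree is 5–8 (10); add 5.
Step 7: cheapest edge leaving the tree is 5–6 (5); add 6.
Step 8: cheapest edge leaving the tree is 2–6 (10); add 2.
MST edges: 1–4, 1–7, 0–7, 0–3, 7–8, 5–8, 5–6, 2–6; total weight 7+6+5+10+10+10+5+10 = 63.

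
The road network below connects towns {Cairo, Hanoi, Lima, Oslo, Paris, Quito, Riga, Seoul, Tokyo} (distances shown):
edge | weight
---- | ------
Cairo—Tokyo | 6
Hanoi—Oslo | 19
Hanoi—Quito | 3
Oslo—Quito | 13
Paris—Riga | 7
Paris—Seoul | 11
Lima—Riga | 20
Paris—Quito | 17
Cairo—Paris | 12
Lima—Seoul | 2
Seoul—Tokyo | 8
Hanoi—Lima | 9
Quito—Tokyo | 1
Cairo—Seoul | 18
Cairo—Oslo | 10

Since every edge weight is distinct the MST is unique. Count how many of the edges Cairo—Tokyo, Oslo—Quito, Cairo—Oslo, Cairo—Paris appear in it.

Kruskal's algorithm — process edges by increasing weight (ties by edge label):
Quito—Tokyo (1): add — endpoints in different components.
Lima—Seoul (2): add — endpoints in different components.
Hanoi—Quito (3): add — endpoints in different components.
Cairo—Tokyo (6): add — endpoints in different components.
Paris—Riga (7): add — endpoints in different components.
Seoul—Tokyo (8): add — endpoints in different components.
Hanoi—Lima (9): skip — Lima and Hanoi already connected.
Cairo—Oslo (10): add — endpoints in different components.
Paris—Seoul (11): add — endpoints in different components.
MST edge set: {Quito—Tokyo, Lima—Seoul, Hanoi—Quito, Cairo—Tokyo, Paris—Riga, Seoul—Tokyo, Cairo—Oslo, Paris—Seoul}.
Of the listed edges, {Cairo—Tokyo, Cairo—Oslo} are in the MST → 2.

2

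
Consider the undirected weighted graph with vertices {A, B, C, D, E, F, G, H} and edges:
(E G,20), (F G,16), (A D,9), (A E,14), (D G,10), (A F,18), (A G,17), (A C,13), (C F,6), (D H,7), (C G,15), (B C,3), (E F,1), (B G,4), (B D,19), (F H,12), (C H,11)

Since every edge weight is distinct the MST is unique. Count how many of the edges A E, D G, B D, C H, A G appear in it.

Sort edges by weight, then run Kruskal:
E F (1): add — endpoints in different components.
B C (3): add — endpoints in different components.
B G (4): add — endpoints in different components.
C F (6): add — endpoints in different components.
D H (7): add — endpoints in different components.
A D (9): add — endpoints in different components.
D G (10): add — endpoints in different components.
MST edge set: {E F, B C, B G, C F, D H, A D, D G}.
Of the listed edges, {D G} are in the MST → 1.

1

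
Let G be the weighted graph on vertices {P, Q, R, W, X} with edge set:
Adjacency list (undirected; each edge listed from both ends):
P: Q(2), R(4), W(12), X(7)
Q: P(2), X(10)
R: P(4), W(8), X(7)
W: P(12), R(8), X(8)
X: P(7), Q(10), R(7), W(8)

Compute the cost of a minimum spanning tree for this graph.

Prim's algorithm from Q:
Step 1: cheapest edge leaving the tree is P–Q (2); add P.
Step 2: cheapest edge leaving the tree is P–R (4); add R.
Step 3: cheapest edge leaving the tree is P–X (7); add X.
Step 4: cheapest edge leaving the tree is R–W (8); add W.
MST edges: P–Q, P–R, P–X, R–W; total weight 2+4+7+8 = 21.

21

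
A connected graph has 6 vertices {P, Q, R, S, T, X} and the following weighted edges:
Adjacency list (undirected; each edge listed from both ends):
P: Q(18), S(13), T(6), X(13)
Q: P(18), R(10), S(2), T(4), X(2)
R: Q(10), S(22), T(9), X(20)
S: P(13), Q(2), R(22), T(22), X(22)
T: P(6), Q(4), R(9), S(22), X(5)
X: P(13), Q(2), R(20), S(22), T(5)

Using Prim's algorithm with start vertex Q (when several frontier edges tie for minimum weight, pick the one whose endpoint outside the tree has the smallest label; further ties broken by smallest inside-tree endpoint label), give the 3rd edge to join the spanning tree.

Prim's algorithm from Q:
Step 1: cheapest edge leaving the tree is Q-S (2); add S.
Step 2: cheapest edge leaving the tree is Q-X (2); add X.
Step 3: cheapest edge leaving the tree is Q-T (4); add T.
Step 4: cheapest edge leaving the tree is P-T (6); add P.
Step 5: cheapest edge leaving the tree is R-T (9); add R.
The 3rd edge added is Q-T.

Q-T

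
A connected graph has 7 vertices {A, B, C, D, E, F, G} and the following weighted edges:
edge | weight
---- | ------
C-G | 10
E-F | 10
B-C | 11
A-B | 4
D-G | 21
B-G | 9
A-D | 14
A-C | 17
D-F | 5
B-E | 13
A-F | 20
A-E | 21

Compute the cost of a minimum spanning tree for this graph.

51

Prim, starting at G.
Step 1: frontier [B-G 9, C-G 10, D-G 21] → take B-G (9); add B.
Step 2: frontier [A-B 4, B-C 11, B-E 13, C-G 10, D-G 21] → take A-B (4); add A.
Step 3: frontier [A-D 14, A-C 17, A-F 20, A-E 21, B-C 11, B-E 13, C-G 10, D-G 21] → take C-G (10); add C.
Step 4: frontier [A-D 14, A-F 20, A-E 21, B-E 13, D-G 21] → take B-E (13); add E.
Step 5: frontier [A-D 14, A-F 20, E-F 10, D-G 21] → take E-F (10); add F.
Step 6: frontier [A-D 14, D-F 5, D-G 21] → take D-F (5); add D.
MST edges: B-G, A-B, C-G, B-E, E-F, D-F; total weight 9+4+10+13+10+5 = 51.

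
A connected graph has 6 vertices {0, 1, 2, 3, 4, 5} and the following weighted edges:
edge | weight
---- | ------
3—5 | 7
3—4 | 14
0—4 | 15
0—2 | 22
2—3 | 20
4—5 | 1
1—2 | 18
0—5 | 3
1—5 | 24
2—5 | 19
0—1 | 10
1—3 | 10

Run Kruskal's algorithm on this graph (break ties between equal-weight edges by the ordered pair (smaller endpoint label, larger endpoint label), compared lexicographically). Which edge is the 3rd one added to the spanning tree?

Kruskal: consider edges lightest-first.
4—5 (1): add — endpoints in different components.
0—5 (3): add — endpoints in different components.
3—5 (7): add — endpoints in different components.
0—1 (10): add — endpoints in different components.
1—3 (10): skip — 1 and 3 already connected.
3—4 (14): skip — 3 and 4 already connected.
0—4 (15): skip — 0 and 4 already connected.
1—2 (18): add — endpoints in different components.
The 3rd edge added is 3—5.

3-5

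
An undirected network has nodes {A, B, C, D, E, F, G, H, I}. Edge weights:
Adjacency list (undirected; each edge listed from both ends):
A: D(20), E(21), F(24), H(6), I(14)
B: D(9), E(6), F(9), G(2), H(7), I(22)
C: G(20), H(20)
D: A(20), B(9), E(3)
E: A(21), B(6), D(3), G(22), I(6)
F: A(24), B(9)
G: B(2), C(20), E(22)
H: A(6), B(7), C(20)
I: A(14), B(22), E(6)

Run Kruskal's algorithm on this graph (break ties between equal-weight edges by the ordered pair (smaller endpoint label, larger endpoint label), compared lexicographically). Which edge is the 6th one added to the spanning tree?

B-H

Sort edges by weight, then run Kruskal:
B G (2): add — endpoints in different components.
D E (3): add — endpoints in different components.
A H (6): add — endpoints in different components.
B E (6): add — endpoints in different components.
E I (6): add — endpoints in different components.
B H (7): add — endpoints in different components.
B D (9): skip — B and D already connected.
B F (9): add — endpoints in different components.
A I (14): skip — A and I already connected.
A D (20): skip — A and D already connected.
C G (20): add — endpoints in different components.
The 6th edge added is B H.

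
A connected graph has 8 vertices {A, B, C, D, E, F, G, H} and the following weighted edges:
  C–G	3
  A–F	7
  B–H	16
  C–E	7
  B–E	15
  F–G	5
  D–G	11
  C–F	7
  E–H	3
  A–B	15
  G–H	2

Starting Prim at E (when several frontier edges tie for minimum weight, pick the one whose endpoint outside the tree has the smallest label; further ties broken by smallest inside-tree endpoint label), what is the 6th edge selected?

D-G

Prim's algorithm from E:
Step 1: cheapest edge leaving the tree is E–H (3); add H.
Step 2: cheapest edge leaving the tree is G–H (2); add G.
Step 3: cheapest edge leaving the tree is C–G (3); add C.
Step 4: cheapest edge leaving the tree is F–G (5); add F.
Step 5: cheapest edge leaving the tree is A–F (7); add A.
Step 6: cheapest edge leaving the tree is D–G (11); add D.
Step 7: cheapest edge leaving the tree is A–B (15); add B.
The 6th edge added is D–G.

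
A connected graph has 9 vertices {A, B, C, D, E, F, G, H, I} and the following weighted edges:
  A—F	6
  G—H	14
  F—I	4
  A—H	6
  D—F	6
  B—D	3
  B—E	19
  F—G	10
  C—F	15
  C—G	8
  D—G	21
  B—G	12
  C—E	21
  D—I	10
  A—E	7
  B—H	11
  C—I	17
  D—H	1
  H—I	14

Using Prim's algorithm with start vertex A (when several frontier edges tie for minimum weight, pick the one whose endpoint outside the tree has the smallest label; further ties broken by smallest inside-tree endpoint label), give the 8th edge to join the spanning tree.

C-G

Grow the tree from A using Prim:
Step 1: cheapest edge leaving the tree is A—F (6); add F.
Step 2: cheapest edge leaving the tree is F—I (4); add I.
Step 3: cheapest edge leaving the tree is D—F (6); add D.
Step 4: cheapest edge leaving the tree is D—H (1); add H.
Step 5: cheapest edge leaving the tree is B—D (3); add B.
Step 6: cheapest edge leaving the tree is A—E (7); add E.
Step 7: cheapest edge leaving the tree is F—G (10); add G.
Step 8: cheapest edge leaving the tree is C—G (8); add C.
The 8th edge added is C—G.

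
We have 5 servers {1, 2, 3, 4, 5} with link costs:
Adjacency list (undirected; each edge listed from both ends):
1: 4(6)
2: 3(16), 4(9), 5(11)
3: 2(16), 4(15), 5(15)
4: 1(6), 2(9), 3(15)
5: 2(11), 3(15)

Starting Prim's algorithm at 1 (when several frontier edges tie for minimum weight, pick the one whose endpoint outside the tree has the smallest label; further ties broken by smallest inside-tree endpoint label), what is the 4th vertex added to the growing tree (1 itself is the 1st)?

5

Prim, starting at 1.
Step 1: frontier [1 4 6] → take 1 4 (6); add 4.
Step 2: frontier [2 4 9, 3 4 15] → take 2 4 (9); add 2.
Step 3: frontier [2 5 11, 2 3 16, 3 4 15] → take 2 5 (11); add 5.
Step 4: frontier [2 3 16, 3 4 15, 3 5 15] → take 3 4 (15); add 3.
Vertex order: 1, 4, 2, 5, 3. The 4th vertex is 5.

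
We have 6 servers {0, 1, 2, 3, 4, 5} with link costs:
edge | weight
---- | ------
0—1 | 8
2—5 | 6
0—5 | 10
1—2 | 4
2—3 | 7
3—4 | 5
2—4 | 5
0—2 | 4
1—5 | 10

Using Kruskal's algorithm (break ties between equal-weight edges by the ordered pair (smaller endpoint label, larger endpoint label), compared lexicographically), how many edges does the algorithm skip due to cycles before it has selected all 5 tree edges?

Kruskal: consider edges lightest-first.
0—2 (4): add. Components now {0,2} {1} {3} {4} {5}
1—2 (4): add. Components now {0,1,2} {3} {4} {5}
2—4 (5): add. Components now {0,1,2,4} {3} {5}
3—4 (5): add. Components now {0,1,2,3,4} {5}
2—5 (6): add. Components now {0,1,2,3,4,5}
Edges rejected before the tree was complete: 0.

0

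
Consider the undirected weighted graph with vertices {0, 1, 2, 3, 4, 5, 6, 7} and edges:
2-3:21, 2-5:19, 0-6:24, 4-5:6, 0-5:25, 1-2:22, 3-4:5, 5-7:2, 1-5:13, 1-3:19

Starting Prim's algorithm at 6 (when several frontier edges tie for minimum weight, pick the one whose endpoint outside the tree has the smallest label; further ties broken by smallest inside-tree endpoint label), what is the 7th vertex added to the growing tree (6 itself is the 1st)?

1

Prim's algorithm from 6:
Step 1: frontier [0-6 24] → take 0-6 (24); add 0.
Step 2: frontier [0-5 25] → take 0-5 (25); add 5.
Step 3: frontier [5-7 2, 4-5 6, 1-5 13, 2-5 19] → take 5-7 (2); add 7.
Step 4: frontier [4-5 6, 1-5 13, 2-5 19] → take 4-5 (6); add 4.
Step 5: frontier [3-4 5, 1-5 13, 2-5 19] → take 3-4 (5); add 3.
Step 6: frontier [1-3 19, 2-3 21, 1-5 13, 2-5 19] → take 1-5 (13); add 1.
Step 7: frontier [1-2 22, 2-3 21, 2-5 19] → take 2-5 (19); add 2.
Vertex order: 6, 0, 5, 7, 4, 3, 1, 2. The 7th vertex is 1.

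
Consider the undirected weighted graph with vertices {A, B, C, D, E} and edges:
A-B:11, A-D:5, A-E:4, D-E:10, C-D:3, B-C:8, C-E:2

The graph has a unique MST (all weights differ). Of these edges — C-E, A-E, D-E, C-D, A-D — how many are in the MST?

3

Kruskal's algorithm — process edges by increasing weight (ties by edge label):
C-E (2): add. Components now {A} {B} {C,E} {D}
C-D (3): add. Components now {A} {B} {C,D,E}
A-E (4): add. Components now {A,C,D,E} {B}
A-D (5): skip — A and D already connected.
B-C (8): add. Components now {A,B,C,D,E}
MST edge set: {C-E, C-D, A-E, B-C}.
Of the listed edges, {C-E, A-E, C-D} are in the MST → 3.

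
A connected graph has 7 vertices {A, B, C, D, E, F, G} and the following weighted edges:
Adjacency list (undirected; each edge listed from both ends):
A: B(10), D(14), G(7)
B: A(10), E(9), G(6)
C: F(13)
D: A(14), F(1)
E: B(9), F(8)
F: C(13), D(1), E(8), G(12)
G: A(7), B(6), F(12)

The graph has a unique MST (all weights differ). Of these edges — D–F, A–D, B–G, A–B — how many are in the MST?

Kruskal: consider edges lightest-first.
D–F (1): add — endpoints in different components.
B–G (6): add — endpoints in different components.
A–G (7): add — endpoints in different components.
E–F (8): add — endpoints in different components.
B–E (9): add — endpoints in different components.
A–B (10): skip — A and B already connected.
F–G (12): skip — F and G already connected.
C–F (13): add — endpoints in different components.
MST edge set: {D–F, B–G, A–G, E–F, B–E, C–F}.
Of the listed edges, {D–F, B–G} are in the MST → 2.

2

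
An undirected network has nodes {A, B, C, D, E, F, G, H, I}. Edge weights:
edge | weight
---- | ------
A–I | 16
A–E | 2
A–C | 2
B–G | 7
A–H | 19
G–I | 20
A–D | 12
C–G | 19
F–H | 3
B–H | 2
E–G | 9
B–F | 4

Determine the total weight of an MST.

Sort edges by weight, then run Kruskal:
A–C (2): add — endpoints in different components.
A–E (2): add — endpoints in different components.
B–H (2): add — endpoints in different components.
F–H (3): add — endpoints in different components.
B–F (4): skip — B and F already connected.
B–G (7): add — endpoints in different components.
E–G (9): add — endpoints in different components.
A–D (12): add — endpoints in different components.
A–I (16): add — endpoints in different components.
MST edges: A–C, A–E, B–H, F–H, B–G, E–G, A–D, A–I; total weight 2+2+2+3+7+9+12+16 = 53.

53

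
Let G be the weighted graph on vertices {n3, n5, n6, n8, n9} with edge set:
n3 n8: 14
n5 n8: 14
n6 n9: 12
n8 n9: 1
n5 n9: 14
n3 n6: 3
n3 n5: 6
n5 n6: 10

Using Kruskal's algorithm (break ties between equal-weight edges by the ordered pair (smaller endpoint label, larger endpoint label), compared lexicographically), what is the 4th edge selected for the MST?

n6-n9

Sort edges by weight, then run Kruskal:
n8 n9 (1): add — endpoints in different components.
n3 n6 (3): add — endpoints in different components.
n3 n5 (6): add — endpoints in different components.
n5 n6 (10): skip — n5 and n6 already connected.
n6 n9 (12): add — endpoints in different components.
The 4th edge added is n6 n9.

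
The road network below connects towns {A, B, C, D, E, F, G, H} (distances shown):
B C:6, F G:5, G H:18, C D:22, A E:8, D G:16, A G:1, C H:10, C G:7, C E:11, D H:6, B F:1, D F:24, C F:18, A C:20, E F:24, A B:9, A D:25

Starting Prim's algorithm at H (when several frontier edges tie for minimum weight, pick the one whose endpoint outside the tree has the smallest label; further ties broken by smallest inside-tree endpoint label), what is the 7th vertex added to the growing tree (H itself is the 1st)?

Prim, starting at H.
Step 1: cheapest edge leaving the tree is D H (6); add D.
Step 2: cheapest edge leaving the tree is C H (10); add C.
Step 3: cheapest edge leaving the tree is B C (6); add B.
Step 4: cheapest edge leaving the tree is B F (1); add F.
Step 5: cheapest edge leaving the tree is F G (5); add G.
Step 6: cheapest edge leaving the tree is A G (1); add A.
Step 7: cheapest edge leaving the tree is A E (8); add E.
Vertex order: H, D, C, B, F, G, A, E. The 7th vertex is A.

A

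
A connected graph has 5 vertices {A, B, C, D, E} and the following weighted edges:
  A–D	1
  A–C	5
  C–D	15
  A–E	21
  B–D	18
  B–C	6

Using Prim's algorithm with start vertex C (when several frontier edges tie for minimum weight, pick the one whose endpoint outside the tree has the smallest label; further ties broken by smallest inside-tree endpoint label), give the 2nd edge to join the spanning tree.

Prim, starting at C.
Step 1: frontier [A–C 5, B–C 6, C–D 15] → take A–C (5); add A.
Step 2: frontier [A–D 1, A–E 21, B–C 6, C–D 15] → take A–D (1); add D.
Step 3: frontier [A–E 21, B–C 6, B–D 18] → take B–C (6); add B.
Step 4: frontier [A–E 21] → take A–E (21); add E.
The 2nd edge added is A–D.

A-D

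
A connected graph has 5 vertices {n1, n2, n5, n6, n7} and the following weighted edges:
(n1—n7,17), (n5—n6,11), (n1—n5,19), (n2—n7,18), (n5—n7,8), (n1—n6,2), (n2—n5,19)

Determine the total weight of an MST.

Prim's algorithm from n1:
Step 1: cheapest edge leaving the tree is n1—n6 (2); add n6.
Step 2: cheapest edge leaving the tree is n5—n6 (11); add n5.
Step 3: cheapest edge leaving the tree is n5—n7 (8); add n7.
Step 4: cheapest edge leaving the tree is n2—n7 (18); add n2.
MST edges: n1—n6, n5—n6, n5—n7, n2—n7; total weight 2+11+8+18 = 39.

39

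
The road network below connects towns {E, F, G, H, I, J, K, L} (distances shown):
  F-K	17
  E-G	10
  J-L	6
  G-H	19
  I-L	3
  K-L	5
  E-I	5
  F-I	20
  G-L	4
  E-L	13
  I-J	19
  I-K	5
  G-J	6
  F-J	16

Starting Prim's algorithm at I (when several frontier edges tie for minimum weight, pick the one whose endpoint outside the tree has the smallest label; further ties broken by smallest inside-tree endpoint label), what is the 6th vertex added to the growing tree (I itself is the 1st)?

J

Prim, starting at I.
Step 1: frontier [I-L 3, E-I 5, I-K 5, I-J 19, F-I 20] → take I-L (3); add L.
Step 2: frontier [E-I 5, I-K 5, I-J 19, F-I 20, G-L 4, K-L 5, J-L 6, E-L 13] → take G-L (4); add G.
Step 3: frontier [G-J 6, E-G 10, G-H 19, E-I 5, I-K 5, I-J 19, F-I 20, K-L 5, J-L 6, E-L 13] → take E-I (5); add E.
Step 4: frontier [G-J 6, G-H 19, I-K 5, I-J 19, F-I 20, K-L 5, J-L 6] → take I-K (5); add K.
Step 5: frontier [G-J 6, G-H 19, I-J 19, F-I 20, F-K 17, J-L 6] → take G-J (6); add J.
Step 6: frontier [G-H 19, F-I 20, F-J 16, F-K 17] → take F-J (16); add F.
Step 7: frontier [G-H 19] → take G-H (19); add H.
Vertex order: I, L, G, E, K, J, F, H. The 6th vertex is J.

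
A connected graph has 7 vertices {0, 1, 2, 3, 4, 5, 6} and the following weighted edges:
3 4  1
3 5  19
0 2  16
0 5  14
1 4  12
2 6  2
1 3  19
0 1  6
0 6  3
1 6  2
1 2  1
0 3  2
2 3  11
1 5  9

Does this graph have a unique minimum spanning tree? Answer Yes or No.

No

Kruskal: consider edges lightest-first.
1 2 (1): add. Components now {0} {1,2} {3} {4} {5} {6}
3 4 (1): add. Components now {0} {1,2} {3,4} {5} {6}
0 3 (2): add. Components now {0,3,4} {1,2} {5} {6}
1 6 (2): add. Components now {0,3,4} {1,2,6} {5}
2 6 (2): skip — 2 and 6 already connected.
0 6 (3): add. Components now {0,1,2,3,4,6} {5}
0 1 (6): skip — 0 and 1 already connected.
1 5 (9): add. Components now {0,1,2,3,4,5,6}
Non-tree edge 2 6 has weight 2, equal to the heaviest edge on its tree cycle — swapping gives another MST of the same weight. Not unique.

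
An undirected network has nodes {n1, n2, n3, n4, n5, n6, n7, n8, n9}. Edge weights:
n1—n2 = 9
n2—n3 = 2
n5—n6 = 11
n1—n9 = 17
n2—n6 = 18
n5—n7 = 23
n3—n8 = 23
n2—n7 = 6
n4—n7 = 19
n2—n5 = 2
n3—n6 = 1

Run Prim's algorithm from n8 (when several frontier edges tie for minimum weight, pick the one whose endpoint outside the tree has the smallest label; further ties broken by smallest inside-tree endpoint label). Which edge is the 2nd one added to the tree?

n3-n6

Prim, starting at n8.
Step 1: frontier [n3—n8 23] → take n3—n8 (23); add n3.
Step 2: frontier [n3—n6 1, n2—n3 2] → take n3—n6 (1); add n6.
Step 3: frontier [n2—n3 2, n5—n6 11, n2—n6 18] → take n2—n3 (2); add n2.
Step 4: frontier [n2—n5 2, n2—n7 6, n1—n2 9, n5—n6 11] → take n2—n5 (2); add n5.
Step 5: frontier [n2—n7 6, n1—n2 9, n5—n7 23] → take n2—n7 (6); add n7.
Step 6: frontier [n1—n2 9, n4—n7 19] → take n1—n2 (9); add n1.
Step 7: frontier [n1—n9 17, n4—n7 19] → take n1—n9 (17); add n9.
Step 8: frontier [n4—n7 19] → take n4—n7 (19); add n4.
The 2nd edge added is n3—n6.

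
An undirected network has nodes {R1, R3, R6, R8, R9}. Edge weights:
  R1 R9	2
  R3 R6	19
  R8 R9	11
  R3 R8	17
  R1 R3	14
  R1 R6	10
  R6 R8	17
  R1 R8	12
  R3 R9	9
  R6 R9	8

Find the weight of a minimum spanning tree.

Sort edges by weight, then run Kruskal:
R1 R9 (2): add — endpoints in different components.
R6 R9 (8): add — endpoints in different components.
R3 R9 (9): add — endpoints in different components.
R1 R6 (10): skip — R1 and R6 already connected.
R8 R9 (11): add — endpoints in different components.
MST edges: R1 R9, R6 R9, R3 R9, R8 R9; total weight 2+8+9+11 = 30.

30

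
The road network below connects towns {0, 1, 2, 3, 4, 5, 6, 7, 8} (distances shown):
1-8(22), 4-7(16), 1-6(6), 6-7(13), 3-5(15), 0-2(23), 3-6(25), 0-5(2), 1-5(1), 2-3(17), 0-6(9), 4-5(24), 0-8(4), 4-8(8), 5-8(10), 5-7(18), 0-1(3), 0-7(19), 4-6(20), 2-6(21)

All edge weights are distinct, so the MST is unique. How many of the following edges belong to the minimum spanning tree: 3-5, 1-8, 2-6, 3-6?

Kruskal's algorithm — process edges by increasing weight (ties by edge label):
1-5 (1): add — endpoints in different components.
0-5 (2): add — endpoints in different components.
0-1 (3): skip — 0 and 1 already connected.
0-8 (4): add — endpoints in different components.
1-6 (6): add — endpoints in different components.
4-8 (8): add — endpoints in different components.
0-6 (9): skip — 0 and 6 already connected.
5-8 (10): skip — 5 and 8 already connected.
6-7 (13): add — endpoints in different components.
3-5 (15): add — endpoints in different components.
4-7 (16): skip — 4 and 7 already connected.
2-3 (17): add — endpoints in different components.
MST edge set: {1-5, 0-5, 0-8, 1-6, 4-8, 6-7, 3-5, 2-3}.
Of the listed edges, {3-5} are in the MST → 1.

1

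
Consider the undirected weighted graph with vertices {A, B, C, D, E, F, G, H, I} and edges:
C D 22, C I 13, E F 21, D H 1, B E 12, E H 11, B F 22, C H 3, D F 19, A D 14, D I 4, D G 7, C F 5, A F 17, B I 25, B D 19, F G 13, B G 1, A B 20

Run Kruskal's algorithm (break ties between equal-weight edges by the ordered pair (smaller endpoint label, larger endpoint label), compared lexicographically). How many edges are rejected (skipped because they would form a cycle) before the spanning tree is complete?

Kruskal: consider edges lightest-first.
B G (1): add — endpoints in different components.
D H (1): add — endpoints in different components.
C H (3): add — endpoints in different components.
D I (4): add — endpoints in different components.
C F (5): add — endpoints in different components.
D G (7): add — endpoints in different components.
E H (11): add — endpoints in different components.
B E (12): skip — B and E already connected.
C I (13): skip — C and I already connected.
F G (13): skip — F and G already connected.
A D (14): add — endpoints in different components.
Edges rejected before the tree was complete: 3.

3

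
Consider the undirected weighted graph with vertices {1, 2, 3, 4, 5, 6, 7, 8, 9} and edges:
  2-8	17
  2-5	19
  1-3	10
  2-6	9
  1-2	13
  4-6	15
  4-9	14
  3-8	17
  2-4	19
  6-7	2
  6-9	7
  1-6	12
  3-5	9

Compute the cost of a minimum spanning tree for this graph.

Kruskal's algorithm — process edges by increasing weight (ties by edge label):
6-7 (2): add — endpoints in different components.
6-9 (7): add — endpoints in different components.
2-6 (9): add — endpoints in different components.
3-5 (9): add — endpoints in different components.
1-3 (10): add — endpoints in different components.
1-6 (12): add — endpoints in different components.
1-2 (13): skip — 1 and 2 already connected.
4-9 (14): add — endpoints in different components.
4-6 (15): skip — 4 and 6 already connected.
2-8 (17): add — endpoints in different components.
MST edges: 6-7, 6-9, 2-6, 3-5, 1-3, 1-6, 4-9, 2-8; total weight 2+7+9+9+10+12+14+17 = 80.

80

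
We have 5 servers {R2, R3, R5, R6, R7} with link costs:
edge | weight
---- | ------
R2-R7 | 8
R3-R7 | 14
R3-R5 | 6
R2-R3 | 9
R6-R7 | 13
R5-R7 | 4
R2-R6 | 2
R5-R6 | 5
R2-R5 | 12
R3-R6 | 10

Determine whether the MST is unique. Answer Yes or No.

Yes

Kruskal's algorithm — process edges by increasing weight (ties by edge label):
R2-R6 (2): add — endpoints in different components.
R5-R7 (4): add — endpoints in different components.
R5-R6 (5): add — endpoints in different components.
R3-R5 (6): add — endpoints in different components.
Every non-tree edge has weight strictly greater than the heaviest edge on the tree path between its endpoints, so the MST is unique.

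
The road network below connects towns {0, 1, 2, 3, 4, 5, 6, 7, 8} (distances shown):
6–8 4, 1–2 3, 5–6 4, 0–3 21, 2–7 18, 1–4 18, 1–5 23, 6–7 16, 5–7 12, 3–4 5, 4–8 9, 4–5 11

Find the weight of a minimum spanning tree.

Kruskal: consider edges lightest-first.
1–2 (3): add — endpoints in different components.
5–6 (4): add — endpoints in different components.
6–8 (4): add — endpoints in different components.
3–4 (5): add — endpoints in different components.
4–8 (9): add — endpoints in different components.
4–5 (11): skip — 4 and 5 already connected.
5–7 (12): add — endpoints in different components.
6–7 (16): skip — 6 and 7 already connected.
1–4 (18): add — endpoints in different components.
2–7 (18): skip — 2 and 7 already connected.
0–3 (21): add — endpoints in different components.
MST edges: 1–2, 5–6, 6–8, 3–4, 4–8, 5–7, 1–4, 0–3; total weight 3+4+4+5+9+12+18+21 = 76.

76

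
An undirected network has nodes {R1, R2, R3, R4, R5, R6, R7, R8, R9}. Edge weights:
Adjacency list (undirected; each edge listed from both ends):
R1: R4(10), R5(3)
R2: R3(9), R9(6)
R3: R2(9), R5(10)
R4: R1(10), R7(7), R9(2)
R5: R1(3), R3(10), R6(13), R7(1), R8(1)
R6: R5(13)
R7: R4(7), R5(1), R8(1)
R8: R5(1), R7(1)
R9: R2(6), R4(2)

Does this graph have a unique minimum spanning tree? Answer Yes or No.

Kruskal: consider edges lightest-first.
R5 R7 (1): add — endpoints in different components.
R5 R8 (1): add — endpoints in different components.
R7 R8 (1): skip — R8 and R7 already connected.
R4 R9 (2): add — endpoints in different components.
R1 R5 (3): add — endpoints in different components.
R2 R9 (6): add — endpoints in different components.
R4 R7 (7): add — endpoints in different components.
R2 R3 (9): add — endpoints in different components.
R1 R4 (10): skip — R4 and R1 already connected.
R3 R5 (10): skip — R3 and R5 already connected.
R5 R6 (13): add — endpoints in different components.
Non-tree edge R7 R8 has weight 1, equal to the heaviest edge on its tree cycle — swapping gives another MST of the same weight. Not unique.

No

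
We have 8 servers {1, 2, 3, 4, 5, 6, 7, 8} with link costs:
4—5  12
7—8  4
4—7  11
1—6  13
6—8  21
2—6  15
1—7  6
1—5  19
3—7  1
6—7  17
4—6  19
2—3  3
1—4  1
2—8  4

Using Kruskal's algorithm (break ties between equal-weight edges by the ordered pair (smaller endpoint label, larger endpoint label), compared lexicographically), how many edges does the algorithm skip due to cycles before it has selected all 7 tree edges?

Kruskal's algorithm — process edges by increasing weight (ties by edge label):
1—4 (1): add — endpoints in different components.
3—7 (1): add — endpoints in different components.
2—3 (3): add — endpoints in different components.
2—8 (4): add — endpoints in different components.
7—8 (4): skip — 7 and 8 already connected.
1—7 (6): add — endpoints in different components.
4—7 (11): skip — 4 and 7 already connected.
4—5 (12): add — endpoints in different components.
1—6 (13): add — endpoints in different components.
Edges rejected before the tree was complete: 2.

2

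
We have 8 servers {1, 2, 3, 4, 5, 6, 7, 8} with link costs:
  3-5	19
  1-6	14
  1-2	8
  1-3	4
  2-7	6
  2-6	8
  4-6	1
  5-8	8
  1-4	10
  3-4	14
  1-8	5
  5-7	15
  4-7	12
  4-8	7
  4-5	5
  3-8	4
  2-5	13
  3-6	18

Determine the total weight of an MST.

35

Prim, starting at 8.
Step 1: cheapest edge leaving the tree is 3-8 (4); add 3.
Step 2: cheapest edge leaving the tree is 1-3 (4); add 1.
Step 3: cheapest edge leaving the tree is 4-8 (7); add 4.
Step 4: cheapest edge leaving the tree is 4-6 (1); add 6.
Step 5: cheapest edge leaving the tree is 4-5 (5); add 5.
Step 6: cheapest edge leaving the tree is 1-2 (8); add 2.
Step 7: cheapest edge leaving the tree is 2-7 (6); add 7.
MST edges: 3-8, 1-3, 4-8, 4-6, 4-5, 1-2, 2-7; total weight 4+4+7+1+5+8+6 = 35.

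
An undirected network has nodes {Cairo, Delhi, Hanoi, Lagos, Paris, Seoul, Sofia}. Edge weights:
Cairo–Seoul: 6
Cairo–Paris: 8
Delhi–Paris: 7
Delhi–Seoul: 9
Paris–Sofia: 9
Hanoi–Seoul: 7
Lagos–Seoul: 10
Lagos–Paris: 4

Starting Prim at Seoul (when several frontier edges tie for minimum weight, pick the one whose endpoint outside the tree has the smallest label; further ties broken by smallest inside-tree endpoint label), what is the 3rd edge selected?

Prim, starting at Seoul.
Step 1: frontier [Cairo–Seoul 6, Hanoi–Seoul 7, Delhi–Seoul 9, Lagos–Seoul 10] → take Cairo–Seoul (6); add Cairo.
Step 2: frontier [Cairo–Paris 8, Hanoi–Seoul 7, Delhi–Seoul 9, Lagos–Seoul 10] → take Hanoi–Seoul (7); add Hanoi.
Step 3: frontier [Cairo–Paris 8, Delhi–Seoul 9, Lagos–Seoul 10] → take Cairo–Paris (8); add Paris.
Step 4: frontier [Lagos–Paris 4, Delhi–Paris 7, Paris–Sofia 9, Delhi–Seoul 9, Lagos–Seoul 10] → take Lagos–Paris (4); add Lagos.
Step 5: frontier [Delhi–Paris 7, Paris–Sofia 9, Delhi–Seoul 9] → take Delhi–Paris (7); add Delhi.
Step 6: frontier [Paris–Sofia 9] → take Paris–Sofia (9); add Sofia.
The 3rd edge added is Cairo–Paris.

Cairo-Paris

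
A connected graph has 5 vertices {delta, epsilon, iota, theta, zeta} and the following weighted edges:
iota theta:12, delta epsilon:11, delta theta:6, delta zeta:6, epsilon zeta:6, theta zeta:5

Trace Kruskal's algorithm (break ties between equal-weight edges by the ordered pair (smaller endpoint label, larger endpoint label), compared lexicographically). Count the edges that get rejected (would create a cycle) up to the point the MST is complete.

2

Kruskal's algorithm — process edges by increasing weight (ties by edge label):
theta zeta (5): add. Components now {delta} {epsilon} {iota} {theta,zeta}
delta theta (6): add. Components now {delta,theta,zeta} {epsilon} {iota}
delta zeta (6): skip — delta and zeta already connected.
epsilon zeta (6): add. Components now {delta,epsilon,theta,zeta} {iota}
delta epsilon (11): skip — delta and epsilon already connected.
iota theta (12): add. Components now {delta,epsilon,iota,theta,zeta}
Edges rejected before the tree was complete: 2.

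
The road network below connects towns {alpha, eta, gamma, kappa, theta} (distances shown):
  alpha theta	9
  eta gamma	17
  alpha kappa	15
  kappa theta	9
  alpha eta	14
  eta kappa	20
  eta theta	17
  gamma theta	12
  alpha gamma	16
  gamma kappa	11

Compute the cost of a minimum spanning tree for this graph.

Kruskal's algorithm — process edges by increasing weight (ties by edge label):
alpha theta (9): add. Components now {alpha,theta} {eta} {gamma} {kappa}
kappa theta (9): add. Components now {alpha,kappa,theta} {eta} {gamma}
gamma kappa (11): add. Components now {alpha,gamma,kappa,theta} {eta}
gamma theta (12): skip — theta and gamma already connected.
alpha eta (14): add. Components now {alpha,eta,gamma,kappa,theta}
MST edges: alpha theta, kappa theta, gamma kappa, alpha eta; total weight 9+9+11+14 = 43.

43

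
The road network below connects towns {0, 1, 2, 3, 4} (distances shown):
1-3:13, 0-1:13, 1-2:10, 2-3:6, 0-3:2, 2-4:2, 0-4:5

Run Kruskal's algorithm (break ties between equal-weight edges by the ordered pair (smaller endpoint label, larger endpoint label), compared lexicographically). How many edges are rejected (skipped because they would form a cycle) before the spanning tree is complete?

Kruskal: consider edges lightest-first.
0-3 (2): add. Components now {0,3} {1} {2} {4}
2-4 (2): add. Components now {0,3} {1} {2,4}
0-4 (5): add. Components now {0,2,3,4} {1}
2-3 (6): skip — 2 and 3 already connected.
1-2 (10): add. Components now {0,1,2,3,4}
Edges rejected before the tree was complete: 1.

1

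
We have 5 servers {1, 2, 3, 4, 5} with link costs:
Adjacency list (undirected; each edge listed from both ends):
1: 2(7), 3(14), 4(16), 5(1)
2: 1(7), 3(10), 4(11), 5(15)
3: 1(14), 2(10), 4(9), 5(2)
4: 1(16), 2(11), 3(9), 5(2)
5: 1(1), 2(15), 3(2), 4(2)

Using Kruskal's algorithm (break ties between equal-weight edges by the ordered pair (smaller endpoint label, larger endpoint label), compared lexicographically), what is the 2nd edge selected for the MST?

Kruskal's algorithm — process edges by increasing weight (ties by edge label):
1 5 (1): add — endpoints in different components.
3 5 (2): add — endpoints in different components.
4 5 (2): add — endpoints in different components.
1 2 (7): add — endpoints in different components.
The 2nd edge added is 3 5.

3-5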